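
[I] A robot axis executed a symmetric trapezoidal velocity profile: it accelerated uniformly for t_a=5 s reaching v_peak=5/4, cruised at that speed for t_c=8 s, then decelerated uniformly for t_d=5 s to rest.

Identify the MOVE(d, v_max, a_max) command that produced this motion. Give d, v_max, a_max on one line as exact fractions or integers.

a_max = (5/4)/5 = 1/4
d_a = ½·5/4·5 = 25/8; d_c = 5/4·8 = 10
d = 2·25/8 + 10 = 65/4
t_c = 8 > 0 so v_max = 5/4

d=65/4 v_max=5/4 a_max=1/4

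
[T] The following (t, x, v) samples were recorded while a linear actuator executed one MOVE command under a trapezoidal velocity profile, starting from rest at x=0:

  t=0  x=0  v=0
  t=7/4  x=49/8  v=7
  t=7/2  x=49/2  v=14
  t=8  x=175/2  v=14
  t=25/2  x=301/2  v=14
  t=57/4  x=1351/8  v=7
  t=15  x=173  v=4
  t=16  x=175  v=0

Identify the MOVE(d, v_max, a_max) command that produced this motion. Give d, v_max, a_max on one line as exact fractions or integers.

d=175 v_max=14 a_max=4

final state: t=16, x=175, v=0 → d = 175
a_max = (7−0)/(7/4−0) = 4
max v = 14 over t∈[7/2,25/2] → v_max = 14
check: 14·(7/2+9) = 175 ✓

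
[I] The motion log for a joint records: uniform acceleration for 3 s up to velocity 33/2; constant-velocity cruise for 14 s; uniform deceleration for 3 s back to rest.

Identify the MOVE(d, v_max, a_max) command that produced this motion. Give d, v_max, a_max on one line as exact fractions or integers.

a_max = (33/2)/3 = 11/2
d_a = ½·33/2·3 = 99/4; d_c = 33/2·14 = 231
d = 2·99/4 + 231 = 561/2
t_c = 14 > 0 → v_max = v_peak = 33/2

d=561/2 v_max=33/2 a_max=11/2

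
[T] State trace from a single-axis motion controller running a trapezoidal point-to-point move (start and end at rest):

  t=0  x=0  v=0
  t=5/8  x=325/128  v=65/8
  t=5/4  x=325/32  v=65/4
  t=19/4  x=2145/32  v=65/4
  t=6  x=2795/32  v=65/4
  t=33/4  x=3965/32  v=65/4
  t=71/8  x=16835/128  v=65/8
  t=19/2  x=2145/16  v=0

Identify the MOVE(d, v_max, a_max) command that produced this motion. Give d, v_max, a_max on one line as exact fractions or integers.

final state: t=19/2, x=2145/16, v=0 → d = 2145/16
a_max = (65/8−0)/(5/8−0) = 13
max v = 65/4 over t∈[5/4,33/4] → v_max = 65/4
check: 65/4·(5/4+7) = 2145/16 ✓

d=2145/16 v_max=65/4 a_max=13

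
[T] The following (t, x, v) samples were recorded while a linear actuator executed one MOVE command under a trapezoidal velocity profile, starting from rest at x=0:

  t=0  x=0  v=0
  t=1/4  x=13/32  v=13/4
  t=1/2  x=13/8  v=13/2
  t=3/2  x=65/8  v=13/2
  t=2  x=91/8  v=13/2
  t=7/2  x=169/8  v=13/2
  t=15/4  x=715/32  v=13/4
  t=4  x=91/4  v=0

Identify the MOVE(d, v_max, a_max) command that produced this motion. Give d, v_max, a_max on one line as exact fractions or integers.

d=91/4 v_max=13/2 a_max=13

final state: t=4, x=91/4, v=0 → d = 91/4
a_max = (13/4−0)/(1/4−0) = 13
max v = 13/2 over t∈[1/2,7/2] → v_max = 13/2
check: 13/2·(1/2+3) = 91/4 ✓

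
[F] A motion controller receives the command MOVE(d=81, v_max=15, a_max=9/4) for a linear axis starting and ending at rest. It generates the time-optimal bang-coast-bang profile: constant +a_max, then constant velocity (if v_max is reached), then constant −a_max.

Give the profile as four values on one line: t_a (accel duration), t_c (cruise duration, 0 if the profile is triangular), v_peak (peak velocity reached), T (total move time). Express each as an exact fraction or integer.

t_a=6 t_c=0 v_peak=27/2 T=12

(v_max)²/a_max = 15²/(9/4) = 100
81 < 100 → triangular
v_peak = √(81·9/4) = √(729/4) = 27/2
t_a = (27/2)/(9/4) = 6; t_c = 0
T = 2·6 = 12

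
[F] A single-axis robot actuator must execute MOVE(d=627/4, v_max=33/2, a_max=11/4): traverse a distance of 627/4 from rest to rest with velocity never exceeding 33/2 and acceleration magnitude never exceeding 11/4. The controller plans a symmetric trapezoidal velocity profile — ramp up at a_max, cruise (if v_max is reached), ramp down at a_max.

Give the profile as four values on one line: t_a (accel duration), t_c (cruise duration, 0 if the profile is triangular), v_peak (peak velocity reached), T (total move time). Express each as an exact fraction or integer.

vₘ²/aₘ = (33/2)²/(11/4) = 99
627/4 ≥ 99 → trapezoidal
t_a = (33/2)/(11/4) = 6; v_peak = 33/2
d_cruise = 627/4 − 99 = 231/4; t_c = (231/4)/(33/2) = 7/2
T = 2·6 + 7/2 = 31/2

t_a=6 t_c=7/2 v_peak=33/2 T=31/2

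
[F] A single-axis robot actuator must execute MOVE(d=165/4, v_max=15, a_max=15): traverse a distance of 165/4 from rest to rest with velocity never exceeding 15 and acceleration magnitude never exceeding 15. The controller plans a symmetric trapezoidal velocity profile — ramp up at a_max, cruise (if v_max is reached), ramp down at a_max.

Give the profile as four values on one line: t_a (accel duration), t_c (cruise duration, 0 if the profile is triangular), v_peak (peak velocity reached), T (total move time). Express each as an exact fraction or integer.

v_max²/a_max = 15²/15 = 15
165/4 ≥ 15 so v_max reached
t_a = 15/15 = 1; v_peak = 15
d_cruise = 165/4 − 15 = 105/4; t_c = (105/4)/15 = 7/4
T = 2·1 + 7/4 = 15/4

t_a=1 t_c=7/4 v_peak=15 T=15/4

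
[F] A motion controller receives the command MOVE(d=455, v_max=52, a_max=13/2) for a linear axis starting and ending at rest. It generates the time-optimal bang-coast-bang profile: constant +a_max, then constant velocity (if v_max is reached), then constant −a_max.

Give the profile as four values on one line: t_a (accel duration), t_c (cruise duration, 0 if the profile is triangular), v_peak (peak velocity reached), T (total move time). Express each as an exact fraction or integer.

t_a=8 t_c=3/4 v_peak=52 T=67/4

vₘ²/aₘ = 52²/(13/2) = 416
455 ≥ 416 ⇒ cruise phase
t_a = 52/(13/2) = 8; v_peak = 52
d_cruise = 455 − 416 = 39; t_c = 39/52 = 3/4
T = 2·8 + 3/4 = 67/4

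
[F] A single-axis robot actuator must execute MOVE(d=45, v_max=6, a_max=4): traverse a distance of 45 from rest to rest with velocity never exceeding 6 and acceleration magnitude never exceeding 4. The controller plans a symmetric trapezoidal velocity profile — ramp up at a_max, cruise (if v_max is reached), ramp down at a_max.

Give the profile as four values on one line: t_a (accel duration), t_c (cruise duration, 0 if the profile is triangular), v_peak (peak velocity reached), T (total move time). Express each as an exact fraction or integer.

t_a=3/2 t_c=6 v_peak=6 T=9

v_max²/a_max = 6²/4 = 9
45 ≥ 9 ⇒ cruise phase
t_a = 6/4 = 3/2; v_peak = 6
d_cruise = 45 − 9 = 36; t_c = 36/6 = 6
T = 2·3/2 + 6 = 9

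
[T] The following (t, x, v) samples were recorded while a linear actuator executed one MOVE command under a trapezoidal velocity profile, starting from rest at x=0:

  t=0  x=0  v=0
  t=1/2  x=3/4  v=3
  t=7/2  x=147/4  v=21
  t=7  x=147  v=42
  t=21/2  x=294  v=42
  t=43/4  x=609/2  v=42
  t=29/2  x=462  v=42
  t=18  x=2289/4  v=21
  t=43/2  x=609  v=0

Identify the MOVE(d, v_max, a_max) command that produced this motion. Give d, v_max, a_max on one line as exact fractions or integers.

d=609 v_max=42 a_max=6

final state: t=43/2, x=609, v=0 → d = 609
a_max = (3−0)/(1/2−0) = 6
max v = 42 over t∈[7,29/2] → v_max = 42
check: 42·(7+15/2) = 609 ✓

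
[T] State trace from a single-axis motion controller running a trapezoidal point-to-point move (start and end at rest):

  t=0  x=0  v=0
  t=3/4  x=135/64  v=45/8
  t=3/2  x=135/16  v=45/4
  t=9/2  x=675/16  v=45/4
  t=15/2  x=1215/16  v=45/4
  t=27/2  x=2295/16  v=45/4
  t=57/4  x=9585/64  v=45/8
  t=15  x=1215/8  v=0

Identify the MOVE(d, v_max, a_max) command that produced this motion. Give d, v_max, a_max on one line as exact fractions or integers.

final state: t=15, x=1215/8, v=0 → d = 1215/8
a_max = (45/8−0)/(3/4−0) = 15/2
max v = 45/4 over t∈[3/2,27/2] → v_max = 45/4
check: 45/4·(3/2+12) = 1215/8 ✓

d=1215/8 v_max=45/4 a_max=15/2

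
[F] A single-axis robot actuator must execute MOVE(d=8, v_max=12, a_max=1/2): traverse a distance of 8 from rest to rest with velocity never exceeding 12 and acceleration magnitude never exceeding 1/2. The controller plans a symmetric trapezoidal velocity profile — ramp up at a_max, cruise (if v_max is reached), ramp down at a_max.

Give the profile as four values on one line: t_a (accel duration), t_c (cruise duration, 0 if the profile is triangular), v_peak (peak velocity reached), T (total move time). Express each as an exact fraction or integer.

(v_max)²/a_max = 12²/(1/2) = 288
8 < 288 ⇒ no cruise
v_peak = √(8·1/2) = √4 = 2
t_a = 2/(1/2) = 4; t_c = 0
T = 2·4 = 8

t_a=4 t_c=0 v_peak=2 T=8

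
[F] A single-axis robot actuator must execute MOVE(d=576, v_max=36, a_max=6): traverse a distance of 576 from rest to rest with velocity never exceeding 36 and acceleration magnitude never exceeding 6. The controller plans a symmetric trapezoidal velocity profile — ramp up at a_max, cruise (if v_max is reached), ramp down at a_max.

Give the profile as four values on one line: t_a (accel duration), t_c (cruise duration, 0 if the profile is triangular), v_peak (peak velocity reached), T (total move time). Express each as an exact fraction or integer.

t_a=6 t_c=10 v_peak=36 T=22

(v_max)²/a_max = 36²/6 = 216
576 ≥ 216 → trapezoidal
t_a = 36/6 = 6; v_peak = 36
d_cruise = 576 − 216 = 360; t_c = 360/36 = 10
T = 2·6 + 10 = 22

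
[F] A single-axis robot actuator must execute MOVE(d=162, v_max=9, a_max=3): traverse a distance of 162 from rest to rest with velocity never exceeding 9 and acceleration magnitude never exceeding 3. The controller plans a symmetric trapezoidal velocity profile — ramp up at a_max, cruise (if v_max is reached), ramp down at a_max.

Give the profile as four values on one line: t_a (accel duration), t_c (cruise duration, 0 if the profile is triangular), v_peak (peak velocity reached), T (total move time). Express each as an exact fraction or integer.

v_max²/a_max = 9²/3 = 27
162 ≥ 27 so v_max reached
t_a = 9/3 = 3; v_peak = 9
d_cruise = 162 − 27 = 135; t_c = 135/9 = 15
T = 2·3 + 15 = 21

t_a=3 t_c=15 v_peak=9 T=21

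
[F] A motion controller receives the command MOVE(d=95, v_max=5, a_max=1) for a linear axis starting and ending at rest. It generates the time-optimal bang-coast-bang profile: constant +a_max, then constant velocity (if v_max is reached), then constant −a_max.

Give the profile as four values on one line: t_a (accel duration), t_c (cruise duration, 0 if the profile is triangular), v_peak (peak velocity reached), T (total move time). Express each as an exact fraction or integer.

t_a=5 t_c=14 v_peak=5 T=24

v_max²/a_max = 5²/1 = 25
95 ≥ 25 → trapezoidal
t_a = 5/1 = 5; v_peak = 5
d_cruise = 95 − 25 = 70; t_c = 70/5 = 14
T = 2·5 + 14 = 24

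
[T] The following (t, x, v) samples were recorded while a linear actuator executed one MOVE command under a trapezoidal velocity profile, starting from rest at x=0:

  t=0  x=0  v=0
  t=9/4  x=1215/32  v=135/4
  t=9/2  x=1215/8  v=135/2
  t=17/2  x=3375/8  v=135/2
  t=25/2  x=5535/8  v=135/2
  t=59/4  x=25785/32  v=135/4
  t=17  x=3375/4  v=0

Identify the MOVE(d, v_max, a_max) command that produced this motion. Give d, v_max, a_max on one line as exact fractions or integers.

final state: t=17, x=3375/4, v=0 → d = 3375/4
a_max = (135/4−0)/(9/4−0) = 15
max v = 135/2 over t∈[9/2,25/2] → v_max = 135/2
check: 135/2·(9/2+8) = 3375/4 ✓

d=3375/4 v_max=135/2 a_max=15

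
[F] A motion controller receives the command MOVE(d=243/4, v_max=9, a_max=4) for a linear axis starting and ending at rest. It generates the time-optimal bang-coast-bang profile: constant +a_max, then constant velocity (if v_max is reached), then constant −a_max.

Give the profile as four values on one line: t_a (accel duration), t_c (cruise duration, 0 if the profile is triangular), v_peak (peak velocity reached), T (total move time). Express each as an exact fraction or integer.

(v_max)²/a_max = 9²/4 = 81/4
243/4 ≥ 81/4 ⇒ cruise phase
t_a = 9/4; v_peak = 9
d_cruise = 243/4 − 81/4 = 81/2; t_c = (81/2)/9 = 9/2
T = 2·9/4 + 9/2 = 9

t_a=9/4 t_c=9/2 v_peak=9 T=9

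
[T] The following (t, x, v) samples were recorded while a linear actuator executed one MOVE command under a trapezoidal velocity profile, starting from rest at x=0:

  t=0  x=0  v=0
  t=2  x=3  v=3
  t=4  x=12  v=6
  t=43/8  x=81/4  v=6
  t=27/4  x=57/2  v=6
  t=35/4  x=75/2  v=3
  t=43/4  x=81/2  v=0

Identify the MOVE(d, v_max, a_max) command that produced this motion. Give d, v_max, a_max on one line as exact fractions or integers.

d=81/2 v_max=6 a_max=3/2

final state: t=43/4, x=81/2, v=0 → d = 81/2
a_max = (3−0)/(2−0) = 3/2
max v = 6 over t∈[4,27/4] → v_max = 6
check: 6·(4+11/4) = 81/2 ✓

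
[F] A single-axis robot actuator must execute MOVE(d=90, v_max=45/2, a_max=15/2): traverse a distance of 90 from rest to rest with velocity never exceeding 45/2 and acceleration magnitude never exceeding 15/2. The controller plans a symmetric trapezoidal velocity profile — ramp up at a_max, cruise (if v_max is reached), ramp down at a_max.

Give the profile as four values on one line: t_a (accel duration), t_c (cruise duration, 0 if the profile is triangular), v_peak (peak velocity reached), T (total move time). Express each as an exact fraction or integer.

t_a=3 t_c=1 v_peak=45/2 T=7

(v_max)²/a_max = (45/2)²/(15/2) = 135/2
90 ≥ 135/2 → trapezoidal
t_a = (45/2)/(15/2) = 3; v_peak = 45/2
d_cruise = 90 − 135/2 = 45/2; t_c = (45/2)/(45/2) = 1
T = 2·3 + 1 = 7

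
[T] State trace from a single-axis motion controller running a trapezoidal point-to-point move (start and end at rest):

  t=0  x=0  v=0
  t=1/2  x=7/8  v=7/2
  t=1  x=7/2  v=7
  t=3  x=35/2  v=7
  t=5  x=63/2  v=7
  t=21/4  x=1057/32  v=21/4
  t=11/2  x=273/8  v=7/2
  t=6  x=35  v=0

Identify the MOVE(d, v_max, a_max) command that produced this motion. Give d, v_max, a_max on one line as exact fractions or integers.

final state: t=6, x=35, v=0 → d = 35
a_max = (7/2−0)/(1/2−0) = 7
max v = 7 over t∈[1,5] → v_max = 7
check: 7·(1+4) = 35 ✓

d=35 v_max=7 a_max=7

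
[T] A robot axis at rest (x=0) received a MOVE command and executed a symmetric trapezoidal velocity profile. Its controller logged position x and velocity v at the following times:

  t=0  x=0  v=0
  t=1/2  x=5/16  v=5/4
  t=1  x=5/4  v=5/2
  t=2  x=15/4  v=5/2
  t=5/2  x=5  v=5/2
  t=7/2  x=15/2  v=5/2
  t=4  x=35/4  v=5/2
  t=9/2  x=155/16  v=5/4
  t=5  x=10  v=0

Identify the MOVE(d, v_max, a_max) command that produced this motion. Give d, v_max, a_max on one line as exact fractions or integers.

d=10 v_max=5/2 a_max=5/2

final state: t=5, x=10, v=0 → d = 10
a_max = (5/4−0)/(1/2−0) = 5/2
max v = 5/2 over t∈[1,4] → v_max = 5/2
check: 5/2·(1+3) = 10 ✓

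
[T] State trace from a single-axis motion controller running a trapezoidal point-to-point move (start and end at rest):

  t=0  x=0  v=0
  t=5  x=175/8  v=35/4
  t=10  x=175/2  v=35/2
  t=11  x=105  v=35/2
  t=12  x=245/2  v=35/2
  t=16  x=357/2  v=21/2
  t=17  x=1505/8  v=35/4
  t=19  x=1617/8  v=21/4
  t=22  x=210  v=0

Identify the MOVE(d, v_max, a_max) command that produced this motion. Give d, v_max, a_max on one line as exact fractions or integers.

final state: t=22, x=210, v=0 → d = 210
a_max = (35/4−0)/(5−0) = 7/4
max v = 35/2 over t∈[10,12] → v_max = 35/2
check: 35/2·(10+2) = 210 ✓

d=210 v_max=35/2 a_max=7/4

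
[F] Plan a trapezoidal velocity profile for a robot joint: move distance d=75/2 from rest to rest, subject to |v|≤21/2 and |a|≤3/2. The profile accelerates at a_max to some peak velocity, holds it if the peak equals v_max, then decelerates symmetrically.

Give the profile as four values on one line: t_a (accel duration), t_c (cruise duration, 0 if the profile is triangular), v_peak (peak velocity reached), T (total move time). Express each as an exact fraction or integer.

vₘ²/aₘ = (21/2)²/(3/2) = 147/2
75/2 < 147/2 → triangular
v_peak = √(75/2·3/2) = √(225/4) = 15/2
t_a = (15/2)/(3/2) = 5; t_c = 0
T = 2·5 = 10

t_a=5 t_c=0 v_peak=15/2 T=10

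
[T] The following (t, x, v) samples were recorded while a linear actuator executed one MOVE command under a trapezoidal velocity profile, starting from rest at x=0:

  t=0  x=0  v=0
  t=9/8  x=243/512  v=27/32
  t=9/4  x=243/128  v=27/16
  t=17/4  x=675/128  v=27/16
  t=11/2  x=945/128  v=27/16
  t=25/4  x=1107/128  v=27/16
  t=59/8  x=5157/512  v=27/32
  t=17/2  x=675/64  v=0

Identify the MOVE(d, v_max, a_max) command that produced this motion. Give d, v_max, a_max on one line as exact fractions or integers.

final state: t=17/2, x=675/64, v=0 → d = 675/64
a_max = (27/32−0)/(9/8−0) = 3/4
max v = 27/16 over t∈[9/4,25/4] → v_max = 27/16
check: 27/16·(9/4+4) = 675/64 ✓

d=675/64 v_max=27/16 a_max=3/4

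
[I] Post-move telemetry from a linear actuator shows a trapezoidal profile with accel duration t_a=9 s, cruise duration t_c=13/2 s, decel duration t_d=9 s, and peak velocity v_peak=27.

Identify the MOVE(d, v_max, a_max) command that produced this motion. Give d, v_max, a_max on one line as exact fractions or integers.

d=837/2 v_max=27 a_max=3

a_max = 27/9 = 3
d_a = ½·27·9 = 243/2; d_c = 27·13/2 = 351/2
d = 2·243/2 + 351/2 = 837/2
t_c = 13/2 > 0 → v_max = v_peak = 27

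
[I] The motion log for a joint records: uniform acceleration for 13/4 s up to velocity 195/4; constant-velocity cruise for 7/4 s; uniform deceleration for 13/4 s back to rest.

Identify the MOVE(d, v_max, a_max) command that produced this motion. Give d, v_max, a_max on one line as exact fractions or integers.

d=975/4 v_max=195/4 a_max=15

a_max = (195/4)/(13/4) = 15
d_a = ½·195/4·13/4 = 2535/32; d_c = 195/4·7/4 = 1365/16
d = 2·2535/32 + 1365/16 = 975/4
t_c = 7/4 > 0 ⇒ limit active, v_max = 195/4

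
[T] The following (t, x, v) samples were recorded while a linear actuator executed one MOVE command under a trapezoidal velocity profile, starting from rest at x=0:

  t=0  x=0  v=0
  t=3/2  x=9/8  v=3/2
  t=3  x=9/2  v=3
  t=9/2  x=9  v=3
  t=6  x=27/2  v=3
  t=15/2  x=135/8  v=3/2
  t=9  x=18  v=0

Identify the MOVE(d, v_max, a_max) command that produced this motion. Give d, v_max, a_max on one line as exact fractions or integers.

d=18 v_max=3 a_max=1

final state: t=9, x=18, v=0 → d = 18
a_max = (3/2−0)/(3/2−0) = 1
max v = 3 over t∈[3,6] → v_max = 3
check: 3·(3+3) = 18 ✓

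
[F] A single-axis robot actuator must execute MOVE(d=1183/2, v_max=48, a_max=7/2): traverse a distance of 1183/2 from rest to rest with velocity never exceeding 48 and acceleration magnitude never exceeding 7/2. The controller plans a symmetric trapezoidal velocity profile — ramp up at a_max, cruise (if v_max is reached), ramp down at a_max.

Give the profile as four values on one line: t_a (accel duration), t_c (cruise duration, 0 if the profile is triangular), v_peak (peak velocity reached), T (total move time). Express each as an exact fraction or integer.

vₘ²/aₘ = 48²/(7/2) = 4608/7
1183/2 < 4608/7 ⇒ no cruise
v_peak = √(1183/2·7/2) = √(8281/4) = 91/2
t_a = (91/2)/(7/2) = 13; t_c = 0
T = 2·13 = 26

t_a=13 t_c=0 v_peak=91/2 T=26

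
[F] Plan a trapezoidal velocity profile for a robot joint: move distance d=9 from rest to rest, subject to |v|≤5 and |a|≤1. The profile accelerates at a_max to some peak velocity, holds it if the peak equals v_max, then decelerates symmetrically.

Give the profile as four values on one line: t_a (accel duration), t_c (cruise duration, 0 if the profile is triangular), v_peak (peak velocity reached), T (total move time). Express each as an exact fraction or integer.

vₘ²/aₘ = 5²/1 = 25
9 < 25 ⇒ no cruise
v_peak = √(9·1) = √9 = 3
t_a = 3/1 = 3; t_c = 0
T = 2·3 = 6

t_a=3 t_c=0 v_peak=3 T=6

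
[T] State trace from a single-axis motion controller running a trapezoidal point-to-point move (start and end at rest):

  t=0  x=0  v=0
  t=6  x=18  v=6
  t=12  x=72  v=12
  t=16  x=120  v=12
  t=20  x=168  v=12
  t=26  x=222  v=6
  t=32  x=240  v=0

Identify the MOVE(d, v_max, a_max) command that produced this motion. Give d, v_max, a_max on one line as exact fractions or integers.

final state: t=32, x=240, v=0 → d = 240
a_max = (6−0)/(6−0) = 1
max v = 12 over t∈[12,20] → v_max = 12
check: 12·(12+8) = 240 ✓

d=240 v_max=12 a_max=1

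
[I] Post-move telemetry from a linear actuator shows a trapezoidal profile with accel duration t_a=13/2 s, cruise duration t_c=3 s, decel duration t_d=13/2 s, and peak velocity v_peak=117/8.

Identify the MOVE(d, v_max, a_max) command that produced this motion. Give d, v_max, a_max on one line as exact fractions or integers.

d=2223/16 v_max=117/8 a_max=9/4

a_max = (117/8)/(13/2) = 9/4
d_a = ½·117/8·13/2 = 1521/32; d_c = 117/8·3 = 351/8
d = 2·1521/32 + 351/8 = 2223/16
t_c = 3 > 0 so v_max = 117/8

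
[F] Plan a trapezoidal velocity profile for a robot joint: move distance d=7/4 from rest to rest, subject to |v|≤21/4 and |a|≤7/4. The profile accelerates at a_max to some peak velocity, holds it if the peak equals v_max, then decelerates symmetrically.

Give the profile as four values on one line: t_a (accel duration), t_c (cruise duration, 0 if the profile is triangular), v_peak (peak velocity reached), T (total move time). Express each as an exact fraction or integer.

t_a=1 t_c=0 v_peak=7/4 T=2

(v_max)²/a_max = (21/4)²/(7/4) = 63/4
7/4 < 63/4 → triangular
v_peak = √(7/4·7/4) = √(49/16) = 7/4
t_a = (7/4)/(7/4) = 1; t_c = 0
T = 2·1 = 2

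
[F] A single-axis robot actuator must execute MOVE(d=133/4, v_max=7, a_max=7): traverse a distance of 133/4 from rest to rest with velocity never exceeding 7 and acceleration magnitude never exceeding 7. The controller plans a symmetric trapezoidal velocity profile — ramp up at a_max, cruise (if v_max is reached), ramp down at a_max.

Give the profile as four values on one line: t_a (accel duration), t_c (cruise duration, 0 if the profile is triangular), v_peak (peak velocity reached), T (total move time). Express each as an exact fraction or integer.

(v_max)²/a_max = 7²/7 = 7
133/4 ≥ 7 → trapezoidal
t_a = 7/7 = 1; v_peak = 7
d_cruise = 133/4 − 7 = 105/4; t_c = (105/4)/7 = 15/4
T = 2·1 + 15/4 = 23/4

t_a=1 t_c=15/4 v_peak=7 T=23/4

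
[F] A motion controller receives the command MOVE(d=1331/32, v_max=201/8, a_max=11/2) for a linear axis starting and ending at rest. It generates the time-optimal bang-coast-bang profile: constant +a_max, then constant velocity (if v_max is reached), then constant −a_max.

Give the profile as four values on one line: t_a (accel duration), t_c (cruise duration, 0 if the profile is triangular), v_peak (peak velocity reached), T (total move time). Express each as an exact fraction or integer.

t_a=11/4 t_c=0 v_peak=121/8 T=11/2

(v_max)²/a_max = (201/8)²/(11/2) = 40401/352
1331/32 < 40401/352 → triangular
v_peak = √(1331/32·11/2) = √(14641/64) = 121/8
t_a = (121/8)/(11/2) = 11/4; t_c = 0
T = 2·11/4 = 11/2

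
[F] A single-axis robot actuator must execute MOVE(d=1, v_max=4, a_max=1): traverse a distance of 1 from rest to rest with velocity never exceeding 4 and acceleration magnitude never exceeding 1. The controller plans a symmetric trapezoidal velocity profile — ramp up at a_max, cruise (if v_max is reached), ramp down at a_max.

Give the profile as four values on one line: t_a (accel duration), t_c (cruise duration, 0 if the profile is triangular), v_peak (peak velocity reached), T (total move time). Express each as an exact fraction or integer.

t_a=1 t_c=0 v_peak=1 T=2

(v_max)²/a_max = 4²/1 = 16
1 < 16 → triangular
v_peak = √(1·1) = √1 = 1
t_a = 1/1 = 1; t_c = 0
T = 2·1 = 2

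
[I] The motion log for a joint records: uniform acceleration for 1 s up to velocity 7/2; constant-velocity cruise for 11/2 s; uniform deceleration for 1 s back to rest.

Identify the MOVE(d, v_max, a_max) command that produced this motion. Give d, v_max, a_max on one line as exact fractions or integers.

a_max = (7/2)/1 = 7/2
d_a = ½·7/2·1 = 7/4; d_c = 7/2·11/2 = 77/4
d = 2·7/4 + 77/4 = 91/4
t_c = 11/2 > 0 → v_max = v_peak = 7/2

d=91/4 v_max=7/2 a_max=7/2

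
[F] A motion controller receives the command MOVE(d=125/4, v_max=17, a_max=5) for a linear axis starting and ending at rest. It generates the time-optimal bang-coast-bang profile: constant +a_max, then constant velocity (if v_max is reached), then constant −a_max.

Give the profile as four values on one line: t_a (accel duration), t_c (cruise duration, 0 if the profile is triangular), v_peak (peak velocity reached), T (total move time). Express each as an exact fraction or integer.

t_a=5/2 t_c=0 v_peak=25/2 T=5

v_max²/a_max = 17²/5 = 289/5
125/4 < 289/5 → triangular
v_peak = √(125/4·5) = √(625/4) = 25/2
t_a = (25/2)/5 = 5/2; t_c = 0
T = 2·5/2 = 5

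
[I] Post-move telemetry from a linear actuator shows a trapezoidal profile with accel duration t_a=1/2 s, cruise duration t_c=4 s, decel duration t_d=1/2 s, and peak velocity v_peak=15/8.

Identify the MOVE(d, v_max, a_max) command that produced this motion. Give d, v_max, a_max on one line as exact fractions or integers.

a_max = (15/8)/(1/2) = 15/4
d_a = ½·15/8·1/2 = 15/32; d_c = 15/8·4 = 15/2
d = 2·15/32 + 15/2 = 135/16
t_c = 4 > 0 so v_max = 15/8

d=135/16 v_max=15/8 a_max=15/4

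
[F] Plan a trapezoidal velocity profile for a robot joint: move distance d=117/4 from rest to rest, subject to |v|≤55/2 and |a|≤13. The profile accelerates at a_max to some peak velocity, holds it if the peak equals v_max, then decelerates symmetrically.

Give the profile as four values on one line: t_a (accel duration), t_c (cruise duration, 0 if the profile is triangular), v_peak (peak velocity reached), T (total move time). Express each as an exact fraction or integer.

t_a=3/2 t_c=0 v_peak=39/2 T=3

vₘ²/aₘ = (55/2)²/13 = 3025/52
117/4 < 3025/52 ⇒ no cruise
v_peak = √(117/4·13) = √(1521/4) = 39/2
t_a = (39/2)/13 = 3/2; t_c = 0
T = 2·3/2 = 3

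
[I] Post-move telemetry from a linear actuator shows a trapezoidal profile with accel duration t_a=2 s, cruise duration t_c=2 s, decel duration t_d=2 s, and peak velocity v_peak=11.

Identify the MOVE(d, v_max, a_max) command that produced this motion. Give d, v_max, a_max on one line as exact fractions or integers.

d=44 v_max=11 a_max=11/2

a_max = 11/2
d_a = ½·11·2 = 11; d_c = 11·2 = 22
d = 2·11 + 22 = 44
t_c = 2 > 0 → v_max = v_peak = 11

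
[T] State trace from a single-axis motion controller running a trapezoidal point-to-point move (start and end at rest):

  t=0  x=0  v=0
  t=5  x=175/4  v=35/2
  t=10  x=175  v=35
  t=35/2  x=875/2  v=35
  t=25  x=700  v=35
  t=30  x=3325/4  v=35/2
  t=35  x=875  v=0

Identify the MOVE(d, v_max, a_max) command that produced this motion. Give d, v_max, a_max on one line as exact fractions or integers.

final state: t=35, x=875, v=0 → d = 875
a_max = (35/2−0)/(5−0) = 7/2
max v = 35 over t∈[10,25] → v_max = 35
check: 35·(10+15) = 875 ✓

d=875 v_max=35 a_max=7/2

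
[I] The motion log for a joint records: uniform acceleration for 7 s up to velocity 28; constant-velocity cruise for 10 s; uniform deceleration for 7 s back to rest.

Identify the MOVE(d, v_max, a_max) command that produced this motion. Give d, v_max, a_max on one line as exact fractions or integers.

d=476 v_max=28 a_max=4

a_max = 28/7 = 4
d_a = ½·28·7 = 98; d_c = 28·10 = 280
d = 2·98 + 280 = 476
t_c = 10 > 0 ⇒ limit active, v_max = 28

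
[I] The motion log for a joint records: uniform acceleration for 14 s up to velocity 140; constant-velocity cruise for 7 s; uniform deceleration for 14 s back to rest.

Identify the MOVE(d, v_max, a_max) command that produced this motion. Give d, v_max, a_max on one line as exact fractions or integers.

d=2940 v_max=140 a_max=10

a_max = 140/14 = 10
d_a = ½·140·14 = 980; d_c = 140·7 = 980
d = 2·980 + 980 = 2940
t_c = 7 > 0 so v_max = 140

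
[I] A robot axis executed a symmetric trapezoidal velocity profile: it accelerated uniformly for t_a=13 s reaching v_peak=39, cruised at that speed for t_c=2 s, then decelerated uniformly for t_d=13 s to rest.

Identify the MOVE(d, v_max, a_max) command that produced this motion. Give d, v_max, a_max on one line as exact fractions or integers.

d=585 v_max=39 a_max=3

a_max = 39/13 = 3
d_a = ½·39·13 = 507/2; d_c = 39·2 = 78
d = 2·507/2 + 78 = 585
t_c = 2 > 0 ⇒ limit active, v_max = 39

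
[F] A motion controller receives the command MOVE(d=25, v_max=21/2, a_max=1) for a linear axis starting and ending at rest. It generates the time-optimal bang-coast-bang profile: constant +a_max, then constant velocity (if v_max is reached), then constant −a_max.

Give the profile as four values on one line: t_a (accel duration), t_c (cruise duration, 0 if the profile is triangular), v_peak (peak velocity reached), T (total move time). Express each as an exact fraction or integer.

t_a=5 t_c=0 v_peak=5 T=10

v_max²/a_max = (21/2)²/1 = 441/4
25 < 441/4 so t_c = 0
v_peak = √(25·1) = √25 = 5
t_a = 5/1 = 5; t_c = 0
T = 2·5 = 10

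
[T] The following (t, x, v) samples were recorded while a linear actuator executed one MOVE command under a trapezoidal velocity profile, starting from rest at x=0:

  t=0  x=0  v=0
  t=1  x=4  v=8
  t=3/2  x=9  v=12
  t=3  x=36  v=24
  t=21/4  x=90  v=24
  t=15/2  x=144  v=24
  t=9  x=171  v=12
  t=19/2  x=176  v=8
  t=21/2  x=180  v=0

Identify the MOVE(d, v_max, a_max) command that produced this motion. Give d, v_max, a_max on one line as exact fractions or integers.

d=180 v_max=24 a_max=8

final state: t=21/2, x=180, v=0 → d = 180
a_max = (8−0)/(1−0) = 8
max v = 24 over t∈[3,15/2] → v_max = 24
check: 24·(3+9/2) = 180 ✓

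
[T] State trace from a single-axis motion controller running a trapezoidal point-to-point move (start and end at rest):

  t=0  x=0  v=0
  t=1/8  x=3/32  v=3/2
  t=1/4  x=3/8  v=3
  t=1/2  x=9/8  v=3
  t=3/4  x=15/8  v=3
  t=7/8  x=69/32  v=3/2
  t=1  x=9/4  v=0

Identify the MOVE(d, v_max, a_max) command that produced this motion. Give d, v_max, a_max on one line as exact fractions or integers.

final state: t=1, x=9/4, v=0 → d = 9/4
a_max = (3/2−0)/(1/8−0) = 12
max v = 3 over t∈[1/4,3/4] → v_max = 3
check: 3·(1/4+1/2) = 9/4 ✓

d=9/4 v_max=3 a_max=12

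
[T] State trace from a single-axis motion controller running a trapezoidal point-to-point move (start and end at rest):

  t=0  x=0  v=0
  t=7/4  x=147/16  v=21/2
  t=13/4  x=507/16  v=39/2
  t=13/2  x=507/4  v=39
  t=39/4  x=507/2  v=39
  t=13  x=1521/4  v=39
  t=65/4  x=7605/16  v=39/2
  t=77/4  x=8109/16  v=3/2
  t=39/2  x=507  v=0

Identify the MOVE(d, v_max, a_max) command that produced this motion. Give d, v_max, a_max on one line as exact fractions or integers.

d=507 v_max=39 a_max=6

final state: t=39/2, x=507, v=0 → d = 507
a_max = (21/2−0)/(7/4−0) = 6
max v = 39 over t∈[13/2,13] → v_max = 39
check: 39·(13/2+13/2) = 507 ✓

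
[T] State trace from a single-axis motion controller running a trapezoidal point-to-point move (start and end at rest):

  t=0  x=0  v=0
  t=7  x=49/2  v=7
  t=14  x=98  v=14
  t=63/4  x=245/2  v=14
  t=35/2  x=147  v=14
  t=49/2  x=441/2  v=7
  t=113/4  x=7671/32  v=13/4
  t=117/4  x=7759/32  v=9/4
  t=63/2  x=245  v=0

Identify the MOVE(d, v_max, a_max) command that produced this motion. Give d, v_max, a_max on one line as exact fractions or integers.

d=245 v_max=14 a_max=1

final state: t=63/2, x=245, v=0 → d = 245
a_max = (7−0)/(7−0) = 1
max v = 14 over t∈[14,35/2] → v_max = 14
check: 14·(14+7/2) = 245 ✓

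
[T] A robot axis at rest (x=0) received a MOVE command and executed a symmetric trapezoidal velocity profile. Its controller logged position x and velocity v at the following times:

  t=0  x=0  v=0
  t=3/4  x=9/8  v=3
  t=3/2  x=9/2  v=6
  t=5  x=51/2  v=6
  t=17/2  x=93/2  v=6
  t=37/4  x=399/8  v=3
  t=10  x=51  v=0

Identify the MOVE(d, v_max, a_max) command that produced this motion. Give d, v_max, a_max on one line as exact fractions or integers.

d=51 v_max=6 a_max=4

final state: t=10, x=51, v=0 → d = 51
a_max = (3−0)/(3/4−0) = 4
max v = 6 over t∈[3/2,17/2] → v_max = 6
check: 6·(3/2+7) = 51 ✓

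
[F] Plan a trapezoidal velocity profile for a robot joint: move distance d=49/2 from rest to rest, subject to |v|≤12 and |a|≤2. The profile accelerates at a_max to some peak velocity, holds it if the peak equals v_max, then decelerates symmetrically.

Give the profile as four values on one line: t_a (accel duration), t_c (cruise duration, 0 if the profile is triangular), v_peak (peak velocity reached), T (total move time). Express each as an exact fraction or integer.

t_a=7/2 t_c=0 v_peak=7 T=7

v_max²/a_max = 12²/2 = 72
49/2 < 72 ⇒ no cruise
v_peak = √(49/2·2) = √49 = 7
t_a = 7/2; t_c = 0
T = 2·7/2 = 7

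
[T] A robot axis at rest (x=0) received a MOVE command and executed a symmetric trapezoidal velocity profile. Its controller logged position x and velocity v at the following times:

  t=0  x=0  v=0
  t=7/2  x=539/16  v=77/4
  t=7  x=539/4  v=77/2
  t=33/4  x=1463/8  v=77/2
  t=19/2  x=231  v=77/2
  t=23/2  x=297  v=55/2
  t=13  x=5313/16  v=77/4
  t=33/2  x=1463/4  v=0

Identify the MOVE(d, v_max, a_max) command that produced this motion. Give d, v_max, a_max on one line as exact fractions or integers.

final state: t=33/2, x=1463/4, v=0 → d = 1463/4
a_max = (77/4−0)/(7/2−0) = 11/2
max v = 77/2 over t∈[7,19/2] → v_max = 77/2
check: 77/2·(7+5/2) = 1463/4 ✓

d=1463/4 v_max=77/2 a_max=11/2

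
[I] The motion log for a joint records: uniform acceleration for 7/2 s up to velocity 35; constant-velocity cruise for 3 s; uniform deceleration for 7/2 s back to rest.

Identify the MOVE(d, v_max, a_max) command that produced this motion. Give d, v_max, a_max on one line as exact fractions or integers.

d=455/2 v_max=35 a_max=10

a_max = 35/(7/2) = 10
d_a = ½·35·7/2 = 245/4; d_c = 35·3 = 105
d = 2·245/4 + 105 = 455/2
t_c = 3 > 0 → v_max = v_peak = 35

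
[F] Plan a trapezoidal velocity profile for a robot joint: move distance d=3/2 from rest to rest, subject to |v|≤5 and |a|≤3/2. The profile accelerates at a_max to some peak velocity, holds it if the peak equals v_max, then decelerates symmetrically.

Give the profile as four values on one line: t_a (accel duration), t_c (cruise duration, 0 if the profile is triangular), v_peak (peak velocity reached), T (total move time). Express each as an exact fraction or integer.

(v_max)²/a_max = 5²/(3/2) = 50/3
3/2 < 50/3 so t_c = 0
v_peak = √(3/2·3/2) = √(9/4) = 3/2
t_a = (3/2)/(3/2) = 1; t_c = 0
T = 2·1 = 2

t_a=1 t_c=0 v_peak=3/2 T=2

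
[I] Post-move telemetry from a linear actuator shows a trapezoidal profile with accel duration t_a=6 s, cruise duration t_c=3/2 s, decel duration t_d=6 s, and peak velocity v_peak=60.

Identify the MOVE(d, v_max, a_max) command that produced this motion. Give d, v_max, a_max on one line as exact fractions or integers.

a_max = 60/6 = 10
d_a = ½·60·6 = 180; d_c = 60·3/2 = 90
d = 2·180 + 90 = 450
t_c = 3/2 > 0 so v_max = 60

d=450 v_max=60 a_max=10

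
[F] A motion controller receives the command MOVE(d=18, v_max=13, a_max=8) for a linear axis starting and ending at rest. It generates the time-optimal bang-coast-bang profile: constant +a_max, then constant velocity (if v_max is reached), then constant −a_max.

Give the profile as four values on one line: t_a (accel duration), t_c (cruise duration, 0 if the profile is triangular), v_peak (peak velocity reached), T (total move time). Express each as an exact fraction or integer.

t_a=3/2 t_c=0 v_peak=12 T=3

vₘ²/aₘ = 13²/8 = 169/8
18 < 169/8 → triangular
v_peak = √(18·8) = √144 = 12
t_a = 12/8 = 3/2; t_c = 0
T = 2·3/2 = 3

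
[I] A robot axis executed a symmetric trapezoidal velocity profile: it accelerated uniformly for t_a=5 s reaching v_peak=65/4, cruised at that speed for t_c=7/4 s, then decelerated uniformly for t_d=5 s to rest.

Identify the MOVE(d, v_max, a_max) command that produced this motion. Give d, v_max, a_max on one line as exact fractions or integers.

d=1755/16 v_max=65/4 a_max=13/4

a_max = (65/4)/5 = 13/4
d_a = ½·65/4·5 = 325/8; d_c = 65/4·7/4 = 455/16
d = 2·325/8 + 455/16 = 1755/16
t_c = 7/4 > 0 so v_max = 65/4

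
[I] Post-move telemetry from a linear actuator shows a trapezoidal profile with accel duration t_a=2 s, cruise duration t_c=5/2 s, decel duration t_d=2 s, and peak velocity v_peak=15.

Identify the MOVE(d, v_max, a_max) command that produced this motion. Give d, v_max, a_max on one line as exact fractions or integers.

a_max = 15/2
d_a = ½·15·2 = 15; d_c = 15·5/2 = 75/2
d = 2·15 + 75/2 = 135/2
t_c = 5/2 > 0 ⇒ limit active, v_max = 15

d=135/2 v_max=15 a_max=15/2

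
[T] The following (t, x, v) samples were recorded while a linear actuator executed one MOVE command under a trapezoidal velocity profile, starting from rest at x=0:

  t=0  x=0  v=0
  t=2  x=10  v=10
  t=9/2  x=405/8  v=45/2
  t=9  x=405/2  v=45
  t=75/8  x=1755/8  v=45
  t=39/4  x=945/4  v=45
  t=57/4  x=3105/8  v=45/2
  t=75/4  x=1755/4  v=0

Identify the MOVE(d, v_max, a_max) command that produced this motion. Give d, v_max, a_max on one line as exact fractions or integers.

final state: t=75/4, x=1755/4, v=0 → d = 1755/4
a_max = (10−0)/(2−0) = 5
max v = 45 over t∈[9,39/4] → v_max = 45
check: 45·(9+3/4) = 1755/4 ✓

d=1755/4 v_max=45 a_max=5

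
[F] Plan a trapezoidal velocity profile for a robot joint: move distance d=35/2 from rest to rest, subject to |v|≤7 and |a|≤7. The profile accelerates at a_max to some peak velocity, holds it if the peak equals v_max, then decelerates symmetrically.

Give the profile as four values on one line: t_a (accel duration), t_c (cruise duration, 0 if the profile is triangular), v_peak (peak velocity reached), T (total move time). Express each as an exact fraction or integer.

vₘ²/aₘ = 7²/7 = 7
35/2 ≥ 7 ⇒ cruise phase
t_a = 7/7 = 1; v_peak = 7
d_cruise = 35/2 − 7 = 21/2; t_c = (21/2)/7 = 3/2
T = 2·1 + 3/2 = 7/2

t_a=1 t_c=3/2 v_peak=7 T=7/2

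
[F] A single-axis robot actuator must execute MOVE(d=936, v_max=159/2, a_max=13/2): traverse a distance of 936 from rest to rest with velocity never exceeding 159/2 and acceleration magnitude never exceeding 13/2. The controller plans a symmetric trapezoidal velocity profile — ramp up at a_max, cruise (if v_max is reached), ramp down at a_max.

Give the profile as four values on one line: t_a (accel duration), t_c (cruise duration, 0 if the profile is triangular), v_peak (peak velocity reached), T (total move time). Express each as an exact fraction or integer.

v_max²/a_max = (159/2)²/(13/2) = 25281/26
936 < 25281/26 → triangular
v_peak = √(936·13/2) = √6084 = 78
t_a = 78/(13/2) = 12; t_c = 0
T = 2·12 = 24

t_a=12 t_c=0 v_peak=78 T=24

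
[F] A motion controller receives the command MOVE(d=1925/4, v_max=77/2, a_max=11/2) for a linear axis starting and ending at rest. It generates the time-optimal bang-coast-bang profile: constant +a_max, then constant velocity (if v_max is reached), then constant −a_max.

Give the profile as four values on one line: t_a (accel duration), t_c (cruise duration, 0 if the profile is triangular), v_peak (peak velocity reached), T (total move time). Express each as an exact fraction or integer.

t_a=7 t_c=11/2 v_peak=77/2 T=39/2

(v_max)²/a_max = (77/2)²/(11/2) = 539/2
1925/4 ≥ 539/2 so v_max reached
t_a = (77/2)/(11/2) = 7; v_peak = 77/2
d_cruise = 1925/4 − 539/2 = 847/4; t_c = (847/4)/(77/2) = 11/2
T = 2·7 + 11/2 = 39/2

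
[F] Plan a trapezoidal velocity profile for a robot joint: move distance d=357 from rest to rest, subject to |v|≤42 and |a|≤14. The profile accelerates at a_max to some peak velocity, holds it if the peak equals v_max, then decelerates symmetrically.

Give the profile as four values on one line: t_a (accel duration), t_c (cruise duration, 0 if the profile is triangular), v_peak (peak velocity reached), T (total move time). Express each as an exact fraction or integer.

v_max²/a_max = 42²/14 = 126
357 ≥ 126 so v_max reached
t_a = 42/14 = 3; v_peak = 42
d_cruise = 357 − 126 = 231; t_c = 231/42 = 11/2
T = 2·3 + 11/2 = 23/2

t_a=3 t_c=11/2 v_peak=42 T=23/2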